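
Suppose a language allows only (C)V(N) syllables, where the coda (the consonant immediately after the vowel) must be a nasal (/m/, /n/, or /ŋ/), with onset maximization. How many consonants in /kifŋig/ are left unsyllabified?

Under (C)V(N), the unsyllabifiable consonants are /f/, /g/ (only a nasal (/m/, /n/, or /ŋ/) is licensed in coda position; onsets are limited to one consonant).

2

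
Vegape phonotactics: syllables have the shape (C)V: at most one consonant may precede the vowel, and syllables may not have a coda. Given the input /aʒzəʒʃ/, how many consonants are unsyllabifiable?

3

The consonants /ʒ/, /ʒ/, /ʃ/ cannot be parsed into a legal (C)V syllable (no codas are permitted; onsets are limited to one consonant).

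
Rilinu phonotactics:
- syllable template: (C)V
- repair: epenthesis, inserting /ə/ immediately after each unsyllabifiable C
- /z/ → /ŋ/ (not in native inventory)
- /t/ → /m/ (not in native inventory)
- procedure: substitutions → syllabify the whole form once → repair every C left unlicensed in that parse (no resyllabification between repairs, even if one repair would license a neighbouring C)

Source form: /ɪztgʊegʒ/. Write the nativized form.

ɪŋəməgʊegəʒə

Substitution: /z/ → /ŋ/, /t/ → /m/, giving /ɪŋmgʊegʒ/.
Syllabifying with onset maximization leaves /ŋ/, /m/, /g/, /ʒ/ stranded (no codas are permitted; onsets are limited to one consonant).
Each unlicensed consonant becomes the onset of a new syllable: /ŋ/ → /ŋə/, /m/ → /mə/, /g/ → /gə/, /ʒ/ → /ʒə/.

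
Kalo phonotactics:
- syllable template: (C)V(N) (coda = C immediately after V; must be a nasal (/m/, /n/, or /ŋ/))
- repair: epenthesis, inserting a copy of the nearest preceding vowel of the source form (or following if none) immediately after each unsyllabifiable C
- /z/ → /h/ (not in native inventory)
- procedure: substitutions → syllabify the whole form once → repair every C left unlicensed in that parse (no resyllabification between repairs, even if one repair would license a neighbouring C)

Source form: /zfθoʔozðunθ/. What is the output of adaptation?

hofoθoʔohoðunθu

Substitution: /z/ → /h/, giving /hfθoʔohðunθ/.
Under (C)V(N), the unsyllabifiable consonants are /h/, /f/, /h/, /θ/ (only a nasal (/m/, /n/, or /ŋ/) is licensed in coda position; onsets are limited to one consonant).
Inserting the epenthetic vowel yields /h/ → /ho/, /f/ → /fo/, /h/ → /ho/, /θ/ → /θu/.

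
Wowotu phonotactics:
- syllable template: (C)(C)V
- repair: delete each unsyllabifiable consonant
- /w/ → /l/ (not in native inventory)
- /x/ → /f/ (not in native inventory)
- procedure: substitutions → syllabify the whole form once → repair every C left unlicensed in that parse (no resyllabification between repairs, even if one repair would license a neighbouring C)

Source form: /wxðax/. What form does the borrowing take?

fða

Substitution: /w/ → /l/, /x/ → /f/, giving /lfðaf/.
Syllabifying with onset maximization leaves /l/, /f/ stranded (no codas are permitted; onsets may contain at most 2 consonants).
Each unlicensed consonant is deleted: /l/, /f/.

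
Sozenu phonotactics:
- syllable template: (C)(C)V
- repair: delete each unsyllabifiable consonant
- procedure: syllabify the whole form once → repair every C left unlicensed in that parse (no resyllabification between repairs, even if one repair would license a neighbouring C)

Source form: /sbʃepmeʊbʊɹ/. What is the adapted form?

bʃepmeʊbʊ

Syllabifying with onset maximization leaves /s/, /ɹ/ stranded (no codas are permitted; onsets may contain at most 2 consonants).
Deleting the stranded consonants removes /s/, /ɹ/.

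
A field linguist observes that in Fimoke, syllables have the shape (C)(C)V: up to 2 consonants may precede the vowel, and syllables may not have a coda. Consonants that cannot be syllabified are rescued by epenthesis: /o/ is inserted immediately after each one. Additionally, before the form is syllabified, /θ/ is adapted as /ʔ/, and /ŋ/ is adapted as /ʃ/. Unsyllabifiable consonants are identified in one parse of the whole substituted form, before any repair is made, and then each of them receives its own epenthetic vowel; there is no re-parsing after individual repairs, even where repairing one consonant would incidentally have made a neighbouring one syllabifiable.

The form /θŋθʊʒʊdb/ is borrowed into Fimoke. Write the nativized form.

Substitution: /θ/ → /ʔ/, /ŋ/ → /ʃ/, giving /ʔʃʔʊʒʊdb/.
The consonants /ʔ/, /d/, /b/ cannot be parsed into a legal (C)(C)V syllable (no codas are permitted; onsets may contain at most 2 consonants).
Epenthesis after each stranded consonant: /ʔ/ → /ʔo/, /d/ → /do/, /b/ → /bo/.

ʔoʃʔʊʒʊdobo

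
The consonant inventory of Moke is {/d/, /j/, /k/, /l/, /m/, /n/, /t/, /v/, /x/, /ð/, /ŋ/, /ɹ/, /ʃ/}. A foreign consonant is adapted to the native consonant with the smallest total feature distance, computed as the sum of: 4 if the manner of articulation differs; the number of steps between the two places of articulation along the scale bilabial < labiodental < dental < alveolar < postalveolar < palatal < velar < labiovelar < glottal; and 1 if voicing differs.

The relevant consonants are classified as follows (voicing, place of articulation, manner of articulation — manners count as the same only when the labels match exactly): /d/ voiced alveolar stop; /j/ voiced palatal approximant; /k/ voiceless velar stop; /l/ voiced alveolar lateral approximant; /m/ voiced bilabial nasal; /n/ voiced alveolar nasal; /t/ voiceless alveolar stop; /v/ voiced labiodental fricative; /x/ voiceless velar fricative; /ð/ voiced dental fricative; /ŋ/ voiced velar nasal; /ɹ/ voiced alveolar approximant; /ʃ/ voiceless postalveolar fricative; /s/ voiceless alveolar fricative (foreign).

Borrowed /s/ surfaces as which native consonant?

/ʃ/ is closest: same manner (fricative), place distance 1 (alveolar→postalveolar), same voicing; total 1. Next closest is /ð/ at distance 2.

ʃ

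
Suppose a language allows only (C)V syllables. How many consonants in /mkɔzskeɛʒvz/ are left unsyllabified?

Under (C)V, the unsyllabifiable consonants are /m/, /z/, /s/, /ʒ/, /v/, /z/ (no codas are permitted; onsets are limited to one consonant).

6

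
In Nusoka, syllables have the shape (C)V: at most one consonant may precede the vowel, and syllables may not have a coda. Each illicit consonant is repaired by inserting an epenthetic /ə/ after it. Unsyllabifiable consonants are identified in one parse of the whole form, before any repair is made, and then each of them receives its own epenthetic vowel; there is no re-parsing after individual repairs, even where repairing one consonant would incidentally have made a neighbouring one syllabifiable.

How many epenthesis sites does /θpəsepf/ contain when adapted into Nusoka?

3

The unsyllabifiable consonants are /θ/, /p/, /f/; each receives one epenthetic vowel.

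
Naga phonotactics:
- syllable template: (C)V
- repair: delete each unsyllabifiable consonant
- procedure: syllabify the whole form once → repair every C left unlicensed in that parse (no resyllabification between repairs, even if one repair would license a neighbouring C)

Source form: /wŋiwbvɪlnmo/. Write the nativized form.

ŋivɪmo

Under (C)V, the unsyllabifiable consonants are /w/, /w/, /b/, /l/, /n/ (no codas are permitted; onsets are limited to one consonant).
Each unlicensed consonant is deleted: /w/, /w/, /b/, /l/, /n/.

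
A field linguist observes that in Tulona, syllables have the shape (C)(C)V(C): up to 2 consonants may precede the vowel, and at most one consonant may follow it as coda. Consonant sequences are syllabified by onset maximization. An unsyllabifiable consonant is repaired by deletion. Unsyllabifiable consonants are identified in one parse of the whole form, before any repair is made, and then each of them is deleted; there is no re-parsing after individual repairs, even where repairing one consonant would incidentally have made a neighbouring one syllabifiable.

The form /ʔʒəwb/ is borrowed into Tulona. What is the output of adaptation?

ʔʒəw

The consonants /b/ cannot be parsed into a legal (C)(C)V(C) syllable (at most one coda consonant is licensed; onsets may contain at most 2 consonants).
Deletion applies to /b/.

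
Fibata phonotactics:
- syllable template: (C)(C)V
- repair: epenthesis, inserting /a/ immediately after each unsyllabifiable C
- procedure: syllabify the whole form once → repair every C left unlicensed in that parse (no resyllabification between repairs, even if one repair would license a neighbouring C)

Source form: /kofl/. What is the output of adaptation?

kofala

The consonants /f/, /l/ cannot be parsed into a legal (C)(C)V syllable (no codas are permitted; onsets may contain at most 2 consonants).
Epenthesis after each stranded consonant: /f/ → /fa/, /l/ → /la/.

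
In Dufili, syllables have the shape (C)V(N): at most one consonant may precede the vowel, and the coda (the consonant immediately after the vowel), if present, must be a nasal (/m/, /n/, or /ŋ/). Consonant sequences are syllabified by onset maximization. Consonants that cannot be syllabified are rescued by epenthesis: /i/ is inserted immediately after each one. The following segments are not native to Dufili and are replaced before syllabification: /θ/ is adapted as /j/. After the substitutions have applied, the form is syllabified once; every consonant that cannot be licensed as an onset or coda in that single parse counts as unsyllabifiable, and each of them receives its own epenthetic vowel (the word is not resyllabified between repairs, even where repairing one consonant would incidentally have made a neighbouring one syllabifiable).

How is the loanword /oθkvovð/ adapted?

Substitution: /θ/ → /j/, giving /ojkvovð/.
Syllabifying with onset maximization leaves /j/, /k/, /v/, /ð/ stranded (only a nasal (/m/, /n/, or /ŋ/) is licensed in coda position; onsets are limited to one consonant).
Epenthesis after each stranded consonant: /j/ → /ji/, /k/ → /ki/, /v/ → /vi/, /ð/ → /ði/.

ojikivoviði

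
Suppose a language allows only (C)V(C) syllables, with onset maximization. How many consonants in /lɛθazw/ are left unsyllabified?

1

Syllabifying with onset maximization leaves /w/ stranded (at most one coda consonant is licensed; onsets are limited to one consonant).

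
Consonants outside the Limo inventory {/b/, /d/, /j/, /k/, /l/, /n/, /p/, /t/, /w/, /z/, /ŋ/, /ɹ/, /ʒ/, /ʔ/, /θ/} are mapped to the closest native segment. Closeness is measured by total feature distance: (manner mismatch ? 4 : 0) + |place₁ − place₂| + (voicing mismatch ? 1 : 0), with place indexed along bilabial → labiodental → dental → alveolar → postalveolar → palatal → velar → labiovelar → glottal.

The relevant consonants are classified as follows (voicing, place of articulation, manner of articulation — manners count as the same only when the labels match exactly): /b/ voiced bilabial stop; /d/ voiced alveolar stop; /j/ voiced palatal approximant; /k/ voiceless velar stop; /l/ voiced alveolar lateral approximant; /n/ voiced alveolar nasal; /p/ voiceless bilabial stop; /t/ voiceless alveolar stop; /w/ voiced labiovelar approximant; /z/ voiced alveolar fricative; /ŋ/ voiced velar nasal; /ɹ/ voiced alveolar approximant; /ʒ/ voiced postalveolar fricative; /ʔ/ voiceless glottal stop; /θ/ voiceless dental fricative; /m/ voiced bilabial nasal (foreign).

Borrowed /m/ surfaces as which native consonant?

n

/n/ is closest: same manner (nasal), place distance 3 (bilabial→alveolar), same voicing; total 3. Next closest is /b/ at distance 4.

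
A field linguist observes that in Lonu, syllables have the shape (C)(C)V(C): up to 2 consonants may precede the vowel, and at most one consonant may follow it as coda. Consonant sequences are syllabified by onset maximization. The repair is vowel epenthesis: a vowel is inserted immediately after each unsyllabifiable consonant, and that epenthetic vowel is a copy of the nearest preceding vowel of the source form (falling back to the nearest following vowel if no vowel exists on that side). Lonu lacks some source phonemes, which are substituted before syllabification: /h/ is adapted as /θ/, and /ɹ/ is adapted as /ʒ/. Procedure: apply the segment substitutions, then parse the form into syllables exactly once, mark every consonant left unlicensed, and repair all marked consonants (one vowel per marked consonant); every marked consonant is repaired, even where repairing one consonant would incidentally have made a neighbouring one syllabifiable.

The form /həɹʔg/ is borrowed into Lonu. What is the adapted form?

Substitution: /h/ → /θ/, /ɹ/ → /ʒ/, giving /θəʒʔg/.
Under (C)(C)V(C), the unsyllabifiable consonants are /ʔ/, /g/ (at most one coda consonant is licensed; onsets may contain at most 2 consonants).
Inserting the epenthetic vowel yields /ʔ/ → /ʔə/, /g/ → /gə/.

θəʒʔəgə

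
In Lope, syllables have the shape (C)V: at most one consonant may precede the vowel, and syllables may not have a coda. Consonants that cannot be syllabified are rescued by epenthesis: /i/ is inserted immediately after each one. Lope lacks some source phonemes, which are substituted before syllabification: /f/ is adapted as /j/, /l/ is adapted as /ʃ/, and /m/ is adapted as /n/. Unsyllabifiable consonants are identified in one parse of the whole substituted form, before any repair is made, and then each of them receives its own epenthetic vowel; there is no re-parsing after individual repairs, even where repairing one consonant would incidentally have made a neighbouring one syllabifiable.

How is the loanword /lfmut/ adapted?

ʃijinuti

Substitution: /l/ → /ʃ/, /f/ → /j/, /m/ → /n/, giving /ʃjnut/.
The consonants /ʃ/, /j/, /t/ cannot be parsed into a legal (C)V syllable (no codas are permitted; onsets are limited to one consonant).
Epenthesis after each stranded consonant: /ʃ/ → /ʃi/, /j/ → /ji/, /t/ → /ti/.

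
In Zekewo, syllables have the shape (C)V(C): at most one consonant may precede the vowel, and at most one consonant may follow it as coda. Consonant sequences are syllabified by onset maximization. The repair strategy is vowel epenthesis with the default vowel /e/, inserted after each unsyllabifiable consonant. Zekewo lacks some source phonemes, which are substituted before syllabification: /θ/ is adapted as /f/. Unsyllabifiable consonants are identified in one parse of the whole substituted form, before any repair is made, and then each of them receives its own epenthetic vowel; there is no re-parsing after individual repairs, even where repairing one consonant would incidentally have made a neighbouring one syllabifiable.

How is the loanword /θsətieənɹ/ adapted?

fesətieənɹe

Substitution: /θ/ → /f/, giving /fsətieənɹ/.
Syllabifying with onset maximization leaves /f/, /ɹ/ stranded (at most one coda consonant is licensed; onsets are limited to one consonant).
Epenthesis after each stranded consonant: /f/ → /fe/, /ɹ/ → /ɹe/.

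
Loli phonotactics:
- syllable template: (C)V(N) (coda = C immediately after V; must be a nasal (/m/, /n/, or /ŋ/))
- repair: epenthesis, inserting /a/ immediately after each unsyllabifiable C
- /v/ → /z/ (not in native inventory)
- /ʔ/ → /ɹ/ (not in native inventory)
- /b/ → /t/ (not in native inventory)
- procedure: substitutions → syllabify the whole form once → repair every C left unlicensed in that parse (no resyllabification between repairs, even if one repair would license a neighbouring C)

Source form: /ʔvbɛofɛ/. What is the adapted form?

ɹazatɛofɛ

Substitution: /ʔ/ → /ɹ/, /v/ → /z/, /b/ → /t/, giving /ɹztɛofɛ/.
Syllabifying with onset maximization leaves /ɹ/, /z/ stranded (only a nasal (/m/, /n/, or /ŋ/) is licensed in coda position; onsets are limited to one consonant).
Epenthesis after each stranded consonant: /ɹ/ → /ɹa/, /z/ → /za/.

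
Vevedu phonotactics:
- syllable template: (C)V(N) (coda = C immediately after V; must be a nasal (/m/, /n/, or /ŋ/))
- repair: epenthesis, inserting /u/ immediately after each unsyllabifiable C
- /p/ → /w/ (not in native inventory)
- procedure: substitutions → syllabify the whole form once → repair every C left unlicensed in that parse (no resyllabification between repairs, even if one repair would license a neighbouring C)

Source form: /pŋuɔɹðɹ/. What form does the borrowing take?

Substitution: /p/ → /w/, giving /wŋuɔɹðɹ/.
Syllabifying with onset maximization leaves /w/, /ɹ/, /ð/, /ɹ/ stranded (only a nasal (/m/, /n/, or /ŋ/) is licensed in coda position; onsets are limited to one consonant).
Each unlicensed consonant becomes the onset of a new syllable: /w/ → /wu/, /ɹ/ → /ɹu/, /ð/ → /ðu/, /ɹ/ → /ɹu/.

wuŋuɔɹuðuɹu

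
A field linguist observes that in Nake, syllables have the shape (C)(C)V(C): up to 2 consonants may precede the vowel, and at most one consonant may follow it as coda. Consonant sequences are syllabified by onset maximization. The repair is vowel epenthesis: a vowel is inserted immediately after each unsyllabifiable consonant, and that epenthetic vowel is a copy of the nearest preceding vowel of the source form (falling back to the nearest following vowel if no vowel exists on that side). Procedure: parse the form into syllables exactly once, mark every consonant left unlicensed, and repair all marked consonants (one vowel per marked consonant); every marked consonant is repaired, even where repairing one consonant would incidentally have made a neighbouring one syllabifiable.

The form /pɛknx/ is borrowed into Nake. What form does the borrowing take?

Syllabifying with onset maximization leaves /n/, /x/ stranded (at most one coda consonant is licensed; onsets may contain at most 2 consonants).
Epenthesis after each stranded consonant: /n/ → /nɛ/, /x/ → /xɛ/.

pɛknɛxɛ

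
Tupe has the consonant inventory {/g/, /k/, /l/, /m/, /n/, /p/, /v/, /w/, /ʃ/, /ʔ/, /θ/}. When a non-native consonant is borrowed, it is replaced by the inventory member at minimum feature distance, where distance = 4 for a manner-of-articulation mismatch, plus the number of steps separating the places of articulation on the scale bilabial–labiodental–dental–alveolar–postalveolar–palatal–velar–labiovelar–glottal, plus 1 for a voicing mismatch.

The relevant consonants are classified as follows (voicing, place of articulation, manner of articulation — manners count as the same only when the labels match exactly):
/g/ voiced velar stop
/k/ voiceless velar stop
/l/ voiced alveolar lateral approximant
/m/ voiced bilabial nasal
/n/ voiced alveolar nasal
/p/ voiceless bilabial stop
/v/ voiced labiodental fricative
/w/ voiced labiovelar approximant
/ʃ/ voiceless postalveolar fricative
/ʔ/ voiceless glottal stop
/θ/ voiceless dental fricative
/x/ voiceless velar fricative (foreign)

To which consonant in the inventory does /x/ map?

ʃ

/ʃ/ is closest: same manner (fricative), place distance 2 (velar→postalveolar), same voicing; total 2. Next closest is /k/ at distance 4.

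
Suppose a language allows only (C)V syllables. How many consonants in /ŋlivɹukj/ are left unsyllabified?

Syllabifying with onset maximization leaves /ŋ/, /v/, /k/, /j/ stranded (no codas are permitted; onsets are limited to one consonant).

4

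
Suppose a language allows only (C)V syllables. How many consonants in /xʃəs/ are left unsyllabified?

2

Syllabifying with onset maximization leaves /x/, /s/ stranded (no codas are permitted; onsets are limited to one consonant).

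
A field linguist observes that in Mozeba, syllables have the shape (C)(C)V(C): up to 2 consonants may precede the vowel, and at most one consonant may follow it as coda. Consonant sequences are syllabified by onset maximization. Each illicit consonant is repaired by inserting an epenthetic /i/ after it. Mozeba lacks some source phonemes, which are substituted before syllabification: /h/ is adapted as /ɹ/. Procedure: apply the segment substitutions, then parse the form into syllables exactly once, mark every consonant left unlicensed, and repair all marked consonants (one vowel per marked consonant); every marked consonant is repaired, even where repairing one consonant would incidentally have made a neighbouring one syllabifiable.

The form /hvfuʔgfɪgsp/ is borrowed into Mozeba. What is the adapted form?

ɹivfuʔgfɪgsipi

Substitution: /h/ → /ɹ/, giving /ɹvfuʔgfɪgsp/.
Under (C)(C)V(C), the unsyllabifiable consonants are /ɹ/, /s/, /p/ (at most one coda consonant is licensed; onsets may contain at most 2 consonants).
Each unlicensed consonant becomes the onset of a new syllable: /ɹ/ → /ɹi/, /s/ → /si/, /p/ → /pi/.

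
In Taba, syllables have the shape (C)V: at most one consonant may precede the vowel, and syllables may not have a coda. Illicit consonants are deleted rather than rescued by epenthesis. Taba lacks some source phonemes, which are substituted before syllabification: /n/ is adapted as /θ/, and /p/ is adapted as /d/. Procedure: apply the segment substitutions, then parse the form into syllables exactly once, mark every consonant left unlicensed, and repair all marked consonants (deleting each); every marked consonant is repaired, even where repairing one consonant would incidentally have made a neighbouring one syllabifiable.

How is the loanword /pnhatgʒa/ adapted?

haʒa

Substitution: /p/ → /d/, /n/ → /θ/, giving /dθhatgʒa/.
Syllabifying with onset maximization leaves /d/, /θ/, /t/, /g/ stranded (no codas are permitted; onsets are limited to one consonant).
Deleting the stranded consonants removes /d/, /θ/, /t/, /g/.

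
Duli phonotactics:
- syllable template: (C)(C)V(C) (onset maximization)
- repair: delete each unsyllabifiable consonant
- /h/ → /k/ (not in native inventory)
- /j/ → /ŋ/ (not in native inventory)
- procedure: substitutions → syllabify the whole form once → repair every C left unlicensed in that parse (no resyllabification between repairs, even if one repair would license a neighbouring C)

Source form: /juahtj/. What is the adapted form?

Substitution: /j/ → /ŋ/, /h/ → /k/, giving /ŋuaktŋ/.
Syllabifying with onset maximization leaves /t/, /ŋ/ stranded (at most one coda consonant is licensed; onsets may contain at most 2 consonants).
Deleting the stranded consonants removes /t/, /ŋ/.

ŋuak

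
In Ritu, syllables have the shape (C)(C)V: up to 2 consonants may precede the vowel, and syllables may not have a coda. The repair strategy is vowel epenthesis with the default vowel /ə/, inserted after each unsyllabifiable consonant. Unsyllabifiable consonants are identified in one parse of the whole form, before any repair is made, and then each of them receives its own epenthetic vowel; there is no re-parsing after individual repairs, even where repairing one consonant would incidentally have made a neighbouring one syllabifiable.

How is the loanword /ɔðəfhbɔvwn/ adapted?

Under (C)(C)V, the unsyllabifiable consonants are /f/, /v/, /w/, /n/ (no codas are permitted; onsets may contain at most 2 consonants).
Inserting the epenthetic vowel yields /f/ → /fə/, /v/ → /və/, /w/ → /wə/, /n/ → /nə/.

ɔðəfəhbɔvəwənə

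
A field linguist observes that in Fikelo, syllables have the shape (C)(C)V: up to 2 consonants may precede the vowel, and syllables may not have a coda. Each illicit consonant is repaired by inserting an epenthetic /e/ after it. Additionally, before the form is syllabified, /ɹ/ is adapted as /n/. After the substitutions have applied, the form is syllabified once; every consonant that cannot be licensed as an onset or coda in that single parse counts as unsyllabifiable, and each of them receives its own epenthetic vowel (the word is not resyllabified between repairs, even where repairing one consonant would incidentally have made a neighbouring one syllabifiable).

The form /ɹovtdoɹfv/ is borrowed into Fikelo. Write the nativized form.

novetdonefeve

Substitution: /ɹ/ → /n/, giving /novtdonfv/.
Syllabifying with onset maximization leaves /v/, /n/, /f/, /v/ stranded (no codas are permitted; onsets may contain at most 2 consonants).
Inserting the epenthetic vowel yields /v/ → /ve/, /n/ → /ne/, /f/ → /fe/, /v/ → /ve/.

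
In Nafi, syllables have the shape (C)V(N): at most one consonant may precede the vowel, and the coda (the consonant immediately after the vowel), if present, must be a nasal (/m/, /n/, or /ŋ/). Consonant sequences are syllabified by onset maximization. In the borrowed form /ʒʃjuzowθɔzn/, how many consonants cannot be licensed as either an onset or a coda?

5

Under (C)V(N), the unsyllabifiable consonants are /ʒ/, /ʃ/, /w/, /z/, /n/ (only a nasal (/m/, /n/, or /ŋ/) is licensed in coda position; onsets are limited to one consonant).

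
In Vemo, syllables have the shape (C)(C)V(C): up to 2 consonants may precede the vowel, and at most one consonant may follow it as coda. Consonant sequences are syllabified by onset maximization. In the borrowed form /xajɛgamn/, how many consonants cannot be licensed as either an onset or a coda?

1

Under (C)(C)V(C), the unsyllabifiable consonants are /n/ (at most one coda consonant is licensed; onsets may contain at most 2 consonants).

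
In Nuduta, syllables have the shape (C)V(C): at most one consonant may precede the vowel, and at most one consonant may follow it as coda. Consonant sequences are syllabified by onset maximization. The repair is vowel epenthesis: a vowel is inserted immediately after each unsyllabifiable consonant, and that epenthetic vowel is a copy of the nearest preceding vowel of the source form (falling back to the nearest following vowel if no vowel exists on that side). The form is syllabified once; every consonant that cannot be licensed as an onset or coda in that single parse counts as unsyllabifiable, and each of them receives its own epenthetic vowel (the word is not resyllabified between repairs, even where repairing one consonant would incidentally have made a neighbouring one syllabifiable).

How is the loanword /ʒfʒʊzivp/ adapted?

ʒʊfʊʒʊzivpi

Syllabifying with onset maximization leaves /ʒ/, /f/, /p/ stranded (at most one coda consonant is licensed; onsets are limited to one consonant).
Each unlicensed consonant becomes the onset of a new syllable: /ʒ/ → /ʒʊ/, /f/ → /fʊ/, /p/ → /pi/.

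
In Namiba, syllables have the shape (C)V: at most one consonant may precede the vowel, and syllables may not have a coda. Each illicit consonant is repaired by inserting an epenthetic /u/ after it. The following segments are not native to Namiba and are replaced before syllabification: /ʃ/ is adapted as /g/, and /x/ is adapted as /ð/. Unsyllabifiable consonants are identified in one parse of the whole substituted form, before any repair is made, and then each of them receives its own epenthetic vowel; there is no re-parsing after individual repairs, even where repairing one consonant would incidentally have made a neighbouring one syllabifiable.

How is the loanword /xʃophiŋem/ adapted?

ðugopuhiŋemu

Substitution: /x/ → /ð/, /ʃ/ → /g/, giving /ðgophiŋem/.
The consonants /ð/, /p/, /m/ cannot be parsed into a legal (C)V syllable (no codas are permitted; onsets are limited to one consonant).
Each unlicensed consonant becomes the onset of a new syllable: /ð/ → /ðu/, /p/ → /pu/, /m/ → /mu/.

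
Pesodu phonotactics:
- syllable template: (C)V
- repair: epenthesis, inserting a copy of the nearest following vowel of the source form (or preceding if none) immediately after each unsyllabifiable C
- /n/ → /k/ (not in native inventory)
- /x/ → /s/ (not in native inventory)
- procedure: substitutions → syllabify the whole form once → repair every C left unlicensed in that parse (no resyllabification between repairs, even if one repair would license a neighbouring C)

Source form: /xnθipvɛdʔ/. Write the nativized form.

Substitution: /x/ → /s/, /n/ → /k/, giving /skθipvɛdʔ/.
Syllabifying with onset maximization leaves /s/, /k/, /p/, /d/, /ʔ/ stranded (no codas are permitted; onsets are limited to one consonant).
Each unlicensed consonant becomes the onset of a new syllable: /s/ → /si/, /k/ → /ki/, /p/ → /pɛ/, /d/ → /dɛ/, /ʔ/ → /ʔɛ/.

sikiθipɛvɛdɛʔɛ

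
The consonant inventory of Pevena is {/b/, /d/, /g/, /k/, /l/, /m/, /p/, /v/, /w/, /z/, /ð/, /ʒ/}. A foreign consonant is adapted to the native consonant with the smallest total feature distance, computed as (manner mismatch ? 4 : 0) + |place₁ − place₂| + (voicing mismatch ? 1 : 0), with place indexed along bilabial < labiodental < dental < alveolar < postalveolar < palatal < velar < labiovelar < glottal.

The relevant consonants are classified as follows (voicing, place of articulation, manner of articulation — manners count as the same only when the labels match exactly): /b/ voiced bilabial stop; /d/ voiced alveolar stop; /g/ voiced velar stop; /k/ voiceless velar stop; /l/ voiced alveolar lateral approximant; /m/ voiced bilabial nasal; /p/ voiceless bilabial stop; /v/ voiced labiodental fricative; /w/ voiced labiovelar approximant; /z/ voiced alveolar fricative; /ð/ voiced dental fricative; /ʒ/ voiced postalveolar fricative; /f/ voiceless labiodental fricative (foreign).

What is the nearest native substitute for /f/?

/v/ is closest: same manner (fricative), place distance 0 (labiodental→labiodental), voicing differs (+1); total 1. Next closest is /ð/ at distance 2.

v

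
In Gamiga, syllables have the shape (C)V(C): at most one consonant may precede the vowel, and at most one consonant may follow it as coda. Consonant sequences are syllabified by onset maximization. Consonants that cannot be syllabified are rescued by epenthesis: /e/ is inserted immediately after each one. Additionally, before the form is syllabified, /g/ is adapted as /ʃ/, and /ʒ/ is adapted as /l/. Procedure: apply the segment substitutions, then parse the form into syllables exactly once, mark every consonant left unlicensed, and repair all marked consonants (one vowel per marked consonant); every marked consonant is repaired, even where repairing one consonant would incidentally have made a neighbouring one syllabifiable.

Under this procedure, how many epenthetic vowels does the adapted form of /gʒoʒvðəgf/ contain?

3

After substitution the input is /ʃlolvðəʃf/.
The unsyllabifiable consonants are /ʃ/, /v/, /f/; each receives one epenthetic vowel.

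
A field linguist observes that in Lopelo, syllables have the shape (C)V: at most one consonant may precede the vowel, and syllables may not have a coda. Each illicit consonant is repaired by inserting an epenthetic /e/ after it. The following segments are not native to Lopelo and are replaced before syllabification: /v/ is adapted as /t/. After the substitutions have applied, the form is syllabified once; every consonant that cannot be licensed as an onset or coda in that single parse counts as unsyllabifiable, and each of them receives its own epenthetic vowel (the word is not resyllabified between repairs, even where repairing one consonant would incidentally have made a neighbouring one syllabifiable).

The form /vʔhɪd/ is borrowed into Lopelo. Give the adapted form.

teʔehɪde

Substitution: /v/ → /t/, giving /tʔhɪd/.
Syllabifying with onset maximization leaves /t/, /ʔ/, /d/ stranded (no codas are permitted; onsets are limited to one consonant).
Inserting the epenthetic vowel yields /t/ → /te/, /ʔ/ → /ʔe/, /d/ → /de/.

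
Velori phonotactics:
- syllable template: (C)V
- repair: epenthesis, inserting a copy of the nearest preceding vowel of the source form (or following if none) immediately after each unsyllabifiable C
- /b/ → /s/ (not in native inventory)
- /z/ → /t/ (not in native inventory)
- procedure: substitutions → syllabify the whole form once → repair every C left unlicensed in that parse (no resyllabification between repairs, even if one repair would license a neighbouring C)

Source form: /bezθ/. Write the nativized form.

Substitution: /b/ → /s/, /z/ → /t/, giving /setθ/.
Under (C)V, the unsyllabifiable consonants are /t/, /θ/ (no codas are permitted; onsets are limited to one consonant).
Inserting the epenthetic vowel yields /t/ → /te/, /θ/ → /θe/.

seteθe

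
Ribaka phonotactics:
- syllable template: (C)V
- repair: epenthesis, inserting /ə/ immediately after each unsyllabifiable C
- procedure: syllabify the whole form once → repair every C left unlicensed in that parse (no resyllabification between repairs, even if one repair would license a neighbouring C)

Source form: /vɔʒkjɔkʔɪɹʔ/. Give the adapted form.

vɔʒəkəjɔkəʔɪɹəʔə

The consonants /ʒ/, /k/, /k/, /ɹ/, /ʔ/ cannot be parsed into a legal (C)V syllable (no codas are permitted; onsets are limited to one consonant).
Each unlicensed consonant becomes the onset of a new syllable: /ʒ/ → /ʒə/, /k/ → /kə/, /k/ → /kə/, /ɹ/ → /ɹə/, /ʔ/ → /ʔə/.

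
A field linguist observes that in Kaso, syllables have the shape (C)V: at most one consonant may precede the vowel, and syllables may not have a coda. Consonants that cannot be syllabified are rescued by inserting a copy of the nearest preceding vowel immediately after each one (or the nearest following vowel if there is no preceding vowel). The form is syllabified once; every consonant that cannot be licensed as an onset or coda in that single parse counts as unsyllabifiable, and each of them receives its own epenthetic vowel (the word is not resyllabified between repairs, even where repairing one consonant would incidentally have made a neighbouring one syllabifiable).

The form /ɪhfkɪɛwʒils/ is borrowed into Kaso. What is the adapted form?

Under (C)V, the unsyllabifiable consonants are /h/, /f/, /w/, /l/, /s/ (no codas are permitted; onsets are limited to one consonant).
Inserting the epenthetic vowel yields /h/ → /hɪ/, /f/ → /fɪ/, /w/ → /wɛ/, /l/ → /li/, /s/ → /si/.

ɪhɪfɪkɪɛwɛʒilisi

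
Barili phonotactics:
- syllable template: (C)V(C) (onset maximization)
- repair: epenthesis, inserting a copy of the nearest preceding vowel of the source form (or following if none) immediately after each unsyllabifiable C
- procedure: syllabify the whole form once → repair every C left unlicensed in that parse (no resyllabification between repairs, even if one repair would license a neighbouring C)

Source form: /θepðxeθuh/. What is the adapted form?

θepðexeθuh

Under (C)V(C), the unsyllabifiable consonants are /ð/ (at most one coda consonant is licensed; onsets are limited to one consonant).
Inserting the epenthetic vowel yields /ð/ → /ðe/.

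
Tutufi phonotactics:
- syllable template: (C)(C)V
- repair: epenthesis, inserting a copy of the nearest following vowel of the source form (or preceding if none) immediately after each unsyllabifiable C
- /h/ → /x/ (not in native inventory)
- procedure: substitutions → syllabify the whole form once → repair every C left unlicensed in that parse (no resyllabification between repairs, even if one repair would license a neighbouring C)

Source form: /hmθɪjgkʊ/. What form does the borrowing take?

xɪmθɪjʊgkʊ

Substitution: /h/ → /x/, giving /xmθɪjgkʊ/.
Under (C)(C)V, the unsyllabifiable consonants are /x/, /j/ (no codas are permitted; onsets may contain at most 2 consonants).
Inserting the epenthetic vowel yields /x/ → /xɪ/, /j/ → /jʊ/.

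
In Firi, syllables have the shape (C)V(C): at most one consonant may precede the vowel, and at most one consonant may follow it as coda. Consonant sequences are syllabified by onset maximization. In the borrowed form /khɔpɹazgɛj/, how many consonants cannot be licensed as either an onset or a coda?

Under (C)V(C), the unsyllabifiable consonants are /k/ (at most one coda consonant is licensed; onsets are limited to one consonant).

1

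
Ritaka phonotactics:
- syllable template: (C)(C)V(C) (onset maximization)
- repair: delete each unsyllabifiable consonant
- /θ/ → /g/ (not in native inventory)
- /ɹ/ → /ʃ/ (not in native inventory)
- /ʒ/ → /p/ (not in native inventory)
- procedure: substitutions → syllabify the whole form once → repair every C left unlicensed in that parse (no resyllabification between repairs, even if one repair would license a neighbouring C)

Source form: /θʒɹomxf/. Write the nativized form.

Substitution: /θ/ → /g/, /ʒ/ → /p/, /ɹ/ → /ʃ/, giving /gpʃomxf/.
The consonants /g/, /x/, /f/ cannot be parsed into a legal (C)(C)V(C) syllable (at most one coda consonant is licensed; onsets may contain at most 2 consonants).
Deletion applies to /g/, /x/, /f/.

pʃom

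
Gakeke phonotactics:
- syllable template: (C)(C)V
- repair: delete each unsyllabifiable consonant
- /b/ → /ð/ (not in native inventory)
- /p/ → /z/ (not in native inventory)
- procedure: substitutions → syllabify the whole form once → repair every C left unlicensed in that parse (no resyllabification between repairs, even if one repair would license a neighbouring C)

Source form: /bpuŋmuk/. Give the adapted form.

Substitution: /b/ → /ð/, /p/ → /z/, giving /ðzuŋmuk/.
Syllabifying with onset maximization leaves /k/ stranded (no codas are permitted; onsets may contain at most 2 consonants).
Each unlicensed consonant is deleted: /k/.

ðzuŋmu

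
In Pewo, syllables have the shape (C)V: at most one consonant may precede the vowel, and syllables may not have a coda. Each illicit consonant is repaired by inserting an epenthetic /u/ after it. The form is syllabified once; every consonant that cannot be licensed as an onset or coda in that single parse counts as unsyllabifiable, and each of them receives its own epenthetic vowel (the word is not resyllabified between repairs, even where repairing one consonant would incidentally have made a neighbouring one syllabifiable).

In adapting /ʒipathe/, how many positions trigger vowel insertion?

1

The unsyllabifiable consonants are /t/; each receives one epenthetic vowel.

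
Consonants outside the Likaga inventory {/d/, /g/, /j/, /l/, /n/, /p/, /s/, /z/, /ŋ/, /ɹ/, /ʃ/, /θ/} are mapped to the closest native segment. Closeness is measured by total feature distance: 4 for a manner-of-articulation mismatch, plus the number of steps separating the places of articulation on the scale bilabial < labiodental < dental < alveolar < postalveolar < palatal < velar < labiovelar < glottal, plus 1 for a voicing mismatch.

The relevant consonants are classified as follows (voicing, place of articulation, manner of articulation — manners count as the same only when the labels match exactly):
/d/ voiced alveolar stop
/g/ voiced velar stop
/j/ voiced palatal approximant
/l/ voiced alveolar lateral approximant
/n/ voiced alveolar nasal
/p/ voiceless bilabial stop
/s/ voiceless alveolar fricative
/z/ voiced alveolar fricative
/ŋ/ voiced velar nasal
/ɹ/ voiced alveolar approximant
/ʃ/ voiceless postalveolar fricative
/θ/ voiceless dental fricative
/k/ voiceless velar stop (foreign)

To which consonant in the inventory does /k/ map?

/g/ is closest: same manner (stop), place distance 0 (velar→velar), voicing differs (+1); total 1. Next closest is /d/ at distance 4.

g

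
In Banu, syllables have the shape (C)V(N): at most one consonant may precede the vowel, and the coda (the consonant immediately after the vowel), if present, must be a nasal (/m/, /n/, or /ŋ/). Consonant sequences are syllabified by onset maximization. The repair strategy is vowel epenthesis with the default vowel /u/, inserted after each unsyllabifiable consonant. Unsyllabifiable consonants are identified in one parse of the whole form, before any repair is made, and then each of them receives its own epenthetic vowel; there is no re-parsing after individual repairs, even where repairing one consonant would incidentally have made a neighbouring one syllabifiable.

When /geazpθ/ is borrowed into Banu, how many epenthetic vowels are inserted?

3

The unsyllabifiable consonants are /z/, /p/, /θ/; each receives one epenthetic vowel.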